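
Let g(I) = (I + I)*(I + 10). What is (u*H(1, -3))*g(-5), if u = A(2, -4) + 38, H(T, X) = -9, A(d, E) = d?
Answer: 18000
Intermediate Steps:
g(I) = 2*I*(10 + I) (g(I) = (2*I)*(10 + I) = 2*I*(10 + I))
u = 40 (u = 2 + 38 = 40)
(u*H(1, -3))*g(-5) = (40*(-9))*(2*(-5)*(10 - 5)) = -720*(-5)*5 = -360*(-50) = 18000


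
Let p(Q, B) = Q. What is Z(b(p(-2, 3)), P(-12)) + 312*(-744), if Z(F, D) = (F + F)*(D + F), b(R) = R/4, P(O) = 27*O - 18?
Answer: -463571/2 ≈ -2.3179e+5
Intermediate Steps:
P(O) = -18 + 27*O
b(R) = R/4 (b(R) = R*(¼) = R/4)
Z(F, D) = 2*F*(D + F) (Z(F, D) = (2*F)*(D + F) = 2*F*(D + F))
Z(b(p(-2, 3)), P(-12)) + 312*(-744) = 2*((¼)*(-2))*((-18 + 27*(-12)) + (¼)*(-2)) + 312*(-744) = 2*(-½)*((-18 - 324) - ½) - 232128 = 2*(-½)*(-342 - ½) - 232128 = 2*(-½)*(-685/2) - 232128 = 685/2 - 232128 = -463571/2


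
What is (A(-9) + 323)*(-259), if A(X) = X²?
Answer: -104636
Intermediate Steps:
(A(-9) + 323)*(-259) = ((-9)² + 323)*(-259) = (81 + 323)*(-259) = 404*(-259) = -104636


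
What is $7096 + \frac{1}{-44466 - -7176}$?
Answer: $\frac{264609839}{37290} \approx 7096.0$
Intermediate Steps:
$7096 + \frac{1}{-44466 - -7176} = 7096 + \frac{1}{-44466 + 7176} = 7096 + \frac{1}{-37290} = 7096 - \frac{1}{37290} = \frac{264609839}{37290}$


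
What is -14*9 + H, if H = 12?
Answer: -114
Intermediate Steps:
-14*9 + H = -14*9 + 12 = -126 + 12 = -114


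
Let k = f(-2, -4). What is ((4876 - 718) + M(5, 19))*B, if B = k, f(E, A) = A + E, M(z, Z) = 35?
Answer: -25158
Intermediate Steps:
k = -6 (k = -4 - 2 = -6)
B = -6
((4876 - 718) + M(5, 19))*B = ((4876 - 718) + 35)*(-6) = (4158 + 35)*(-6) = 4193*(-6) = -25158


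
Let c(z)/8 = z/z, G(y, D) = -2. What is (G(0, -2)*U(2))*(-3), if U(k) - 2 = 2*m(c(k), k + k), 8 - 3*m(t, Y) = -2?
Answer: 52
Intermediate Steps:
c(z) = 8 (c(z) = 8*(z/z) = 8*1 = 8)
m(t, Y) = 10/3 (m(t, Y) = 8/3 - ⅓*(-2) = 8/3 + ⅔ = 10/3)
U(k) = 26/3 (U(k) = 2 + 2*(10/3) = 2 + 20/3 = 26/3)
(G(0, -2)*U(2))*(-3) = -2*26/3*(-3) = -52/3*(-3) = 52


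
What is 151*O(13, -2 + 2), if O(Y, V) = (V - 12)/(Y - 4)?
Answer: -604/3 ≈ -201.33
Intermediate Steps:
O(Y, V) = (-12 + V)/(-4 + Y)
151*O(13, -2 + 2) = 151*((-12 + (-2 + 2))/(-4 + 13)) = 151*((-12 + 0)/9) = 151*((⅑)*(-12)) = 151*(-4/3) = -604/3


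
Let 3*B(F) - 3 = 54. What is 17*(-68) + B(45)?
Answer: -1137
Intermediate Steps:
B(F) = 19 (B(F) = 1 + (⅓)*54 = 1 + 18 = 19)
17*(-68) + B(45) = 17*(-68) + 19 = -1156 + 19 = -1137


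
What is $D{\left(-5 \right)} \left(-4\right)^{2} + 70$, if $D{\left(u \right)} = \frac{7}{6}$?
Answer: $\frac{266}{3} \approx 88.667$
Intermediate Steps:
$D{\left(u \right)} = \frac{7}{6}$ ($D{\left(u \right)} = 7 \cdot \frac{1}{6} = \frac{7}{6}$)
$D{\left(-5 \right)} \left(-4\right)^{2} + 70 = \frac{7 \left(-4\right)^{2}}{6} + 70 = \frac{7}{6} \cdot 16 + 70 = \frac{56}{3} + 70 = \frac{266}{3}$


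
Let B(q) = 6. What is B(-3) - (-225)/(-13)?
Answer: -147/13 ≈ -11.308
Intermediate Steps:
B(-3) - (-225)/(-13) = 6 - (-225)/(-13) = 6 - (-225)*(-1)/13 = 6 - 15*15/13 = 6 - 225/13 = -147/13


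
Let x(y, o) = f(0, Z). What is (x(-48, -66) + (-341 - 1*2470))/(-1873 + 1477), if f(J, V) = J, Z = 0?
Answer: 937/132 ≈ 7.0985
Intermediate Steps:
x(y, o) = 0
(x(-48, -66) + (-341 - 1*2470))/(-1873 + 1477) = (0 + (-341 - 1*2470))/(-1873 + 1477) = (0 + (-341 - 2470))/(-396) = (0 - 2811)*(-1/396) = -2811*(-1/396) = 937/132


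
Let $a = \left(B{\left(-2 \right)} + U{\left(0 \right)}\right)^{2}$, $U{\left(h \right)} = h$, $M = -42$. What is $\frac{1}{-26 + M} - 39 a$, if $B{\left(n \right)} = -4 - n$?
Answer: $- \frac{10609}{68} \approx -156.01$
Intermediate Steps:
$a = 4$ ($a = \left(\left(-4 - -2\right) + 0\right)^{2} = \left(\left(-4 + 2\right) + 0\right)^{2} = \left(-2 + 0\right)^{2} = \left(-2\right)^{2} = 4$)
$\frac{1}{-26 + M} - 39 a = \frac{1}{-26 - 42} - 156 = \frac{1}{-68} - 156 = - \frac{1}{68} - 156 = - \frac{10609}{68}$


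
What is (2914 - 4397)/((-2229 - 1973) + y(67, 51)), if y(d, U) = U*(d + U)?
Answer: -1483/1816 ≈ -0.81663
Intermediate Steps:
y(d, U) = U*(U + d)
(2914 - 4397)/((-2229 - 1973) + y(67, 51)) = (2914 - 4397)/((-2229 - 1973) + 51*(51 + 67)) = -1483/(-4202 + 51*118) = -1483/(-4202 + 6018) = -1483/1816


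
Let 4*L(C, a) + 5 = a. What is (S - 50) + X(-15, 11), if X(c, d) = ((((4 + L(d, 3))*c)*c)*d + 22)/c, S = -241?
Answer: -26099/30 ≈ -869.97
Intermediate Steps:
L(C, a) = -5/4 + a/4
X(c, d) = (22 + 7*d*c²/2)/c (X(c, d) = ((((4 + (-5/4 + (¼)*3))*c)*c)*d + 22)/c = ((((4 + (-5/4 + ¾))*c)*c)*d + 22)/c = ((((4 - ½)*c)*c)*d + 22)/c = (((7*c/2)*c)*d + 22)/c = ((7*c²/2)*d + 22)/c = (7*d*c²/2 + 22)/c = (22 + 7*d*c²/2)/c)
(S - 50) + X(-15, 11) = (-241 - 50) + (22/(-15) + (7/2)*(-15)*11) = -291 + (22*(-1/15) - 1155/2) = -291 + (-22/15 - 1155/2) = -291 - 17369/30 = -26099/30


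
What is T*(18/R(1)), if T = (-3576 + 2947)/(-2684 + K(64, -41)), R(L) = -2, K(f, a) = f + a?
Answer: -1887/887 ≈ -2.1274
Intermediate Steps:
K(f, a) = a + f
T = 629/2661 (T = (-3576 + 2947)/(-2684 + (-41 + 64)) = -629/(-2684 + 23) = -629/(-2661) = -629*(-1/2661) = 629/2661 ≈ 0.23638)
T*(18/R(1)) = 629*(18/(-2))/2661 = 629*(18*(-½))/2661 = (629/2661)*(-9) = -1887/887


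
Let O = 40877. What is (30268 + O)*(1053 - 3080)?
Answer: -144210915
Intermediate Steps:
(30268 + O)*(1053 - 3080) = (30268 + 40877)*(1053 - 3080) = 71145*(-2027) = -144210915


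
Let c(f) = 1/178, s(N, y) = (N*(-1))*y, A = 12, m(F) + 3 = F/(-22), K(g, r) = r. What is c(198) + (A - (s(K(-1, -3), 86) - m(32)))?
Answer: -490379/1958 ≈ -250.45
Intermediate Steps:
m(F) = -3 - F/22 (m(F) = -3 + F/(-22) = -3 + F*(-1/22) = -3 - F/22)
s(N, y) = -N*y (s(N, y) = (-N)*y = -N*y)
c(f) = 1/178
c(198) + (A - (s(K(-1, -3), 86) - m(32))) = 1/178 + (12 - (-1*(-3)*86 - (-3 - 1/22*32))) = 1/178 + (12 - (258 - (-3 - 16/11))) = 1/178 + (12 - (258 - 1*(-49/11))) = 1/178 + (12 - (258 + 49/11)) = 1/178 + (12 - 1*2887/11) = 1/178 + (12 - 2887/11) = 1/178 - 2755/11 = -490379/1958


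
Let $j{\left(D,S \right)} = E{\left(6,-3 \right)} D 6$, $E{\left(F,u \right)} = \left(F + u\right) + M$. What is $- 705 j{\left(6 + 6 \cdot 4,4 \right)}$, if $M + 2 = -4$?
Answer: $380700$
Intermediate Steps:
$M = -6$ ($M = -2 - 4 = -6$)
$E{\left(F,u \right)} = -6 + F + u$ ($E{\left(F,u \right)} = \left(F + u\right) - 6 = -6 + F + u$)
$j{\left(D,S \right)} = - 18 D$ ($j{\left(D,S \right)} = \left(-6 + 6 - 3\right) D 6 = - 3 D 6 = - 18 D$)
$- 705 j{\left(6 + 6 \cdot 4,4 \right)} = - 705 \left(- 18 \left(6 + 6 \cdot 4\right)\right) = - 705 \left(- 18 \left(6 + 24\right)\right) = - 705 \left(\left(-18\right) 30\right) = \left(-705\right) \left(-540\right) = 380700$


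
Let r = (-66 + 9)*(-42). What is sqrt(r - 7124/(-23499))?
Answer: sqrt(146904599030)/7833 ≈ 48.932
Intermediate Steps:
r = 2394 (r = -57*(-42) = 2394)
sqrt(r - 7124/(-23499)) = sqrt(2394 - 7124/(-23499)) = sqrt(2394 - 7124*(-1/23499)) = sqrt(2394 + 7124/23499) = sqrt(56263730/23499) = sqrt(146904599030)/7833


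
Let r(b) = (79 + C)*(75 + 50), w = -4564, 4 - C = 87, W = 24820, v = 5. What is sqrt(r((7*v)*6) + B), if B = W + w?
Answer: 2*sqrt(4939) ≈ 140.56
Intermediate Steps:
C = -83 (C = 4 - 1*87 = 4 - 87 = -83)
r(b) = -500 (r(b) = (79 - 83)*(75 + 50) = -4*125 = -500)
B = 20256 (B = 24820 - 4564 = 20256)
sqrt(r((7*v)*6) + B) = sqrt(-500 + 20256) = sqrt(19756) = 2*sqrt(4939)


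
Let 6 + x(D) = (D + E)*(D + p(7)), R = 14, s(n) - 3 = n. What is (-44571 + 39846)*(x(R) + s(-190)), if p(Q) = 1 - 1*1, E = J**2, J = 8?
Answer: -4247775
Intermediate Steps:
s(n) = 3 + n
E = 64 (E = 8**2 = 64)
p(Q) = 0 (p(Q) = 1 - 1 = 0)
x(D) = -6 + D*(64 + D) (x(D) = -6 + (D + 64)*(D + 0) = -6 + (64 + D)*D = -6 + D*(64 + D))
(-44571 + 39846)*(x(R) + s(-190)) = (-44571 + 39846)*((-6 + 14**2 + 64*14) + (3 - 190)) = -4725*((-6 + 196 + 896) - 187) = -4725*(1086 - 187) = -4725*899 = -4247775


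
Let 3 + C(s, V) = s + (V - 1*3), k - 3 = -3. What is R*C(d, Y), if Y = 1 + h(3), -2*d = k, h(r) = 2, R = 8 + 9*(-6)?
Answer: 138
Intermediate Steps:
R = -46 (R = 8 - 54 = -46)
k = 0 (k = 3 - 3 = 0)
d = 0 (d = -½*0 = 0)
Y = 3 (Y = 1 + 2 = 3)
C(s, V) = -6 + V + s (C(s, V) = -3 + (s + (V - 1*3)) = -3 + (s + (V - 3)) = -3 + (s + (-3 + V)) = -3 + (-3 + V + s) = -6 + V + s)
R*C(d, Y) = -46*(-6 + 3 + 0) = -46*(-3) = 138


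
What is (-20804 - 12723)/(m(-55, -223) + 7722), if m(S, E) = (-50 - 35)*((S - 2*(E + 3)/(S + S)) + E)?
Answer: -33527/31692 ≈ -1.0579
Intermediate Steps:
m(S, E) = -85*E - 85*S + 85*(3 + E)/S (m(S, E) = -85*((S - 2*(3 + E)/(2*S)) + E) = -85*((S - 2*(3 + E)*1/(2*S)) + E) = -85*((S - (3 + E)/S) + E) = -85*(E + S - (3 + E)/S) = -85*E - 85*S + 85*(3 + E)/S)
(-20804 - 12723)/(m(-55, -223) + 7722) = (-20804 - 12723)/(85*(3 - 223 - 1*(-55)*(-223 - 55))/(-55) + 7722) = -33527/(85*(-1/55)*(3 - 223 - 1*(-55)*(-278)) + 7722) = -33527/(85*(-1/55)*(3 - 223 - 15290) + 7722) = -33527/(85*(-1/55)*(-15510) + 7722) = -33527/(23970 + 7722) = -33527/31692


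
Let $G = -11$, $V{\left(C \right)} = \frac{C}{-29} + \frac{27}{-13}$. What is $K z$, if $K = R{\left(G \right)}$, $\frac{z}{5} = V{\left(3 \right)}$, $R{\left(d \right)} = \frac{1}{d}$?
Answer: $\frac{4110}{4147} \approx 0.99108$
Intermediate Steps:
$V{\left(C \right)} = - \frac{27}{13} - \frac{C}{29}$ ($V{\left(C \right)} = C \left(- \frac{1}{29}\right) + 27 \left(- \frac{1}{13}\right) = - \frac{C}{29} - \frac{27}{13} = - \frac{27}{13} - \frac{C}{29}$)
$z = - \frac{4110}{377}$ ($z = 5 \left(- \frac{27}{13} - \frac{3}{29}\right) = 5 \left(- \frac{822}{377}\right) = - \frac{4110}{377} \approx -10.902$)
$K = - \frac{1}{11}$ ($K = \frac{1}{-11} = - \frac{1}{11} \approx -0.090909$)
$K z = \left(- \frac{1}{11}\right) \left(- \frac{4110}{377}\right) = \frac{4110}{4147}$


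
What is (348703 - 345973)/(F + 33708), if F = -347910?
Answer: -65/7481 ≈ -0.0086887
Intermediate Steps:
(348703 - 345973)/(F + 33708) = (348703 - 345973)/(-347910 + 33708) = 2730/(-314202) = 2730*(-1/314202) = -65/7481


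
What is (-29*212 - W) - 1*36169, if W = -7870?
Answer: -34447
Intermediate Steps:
(-29*212 - W) - 1*36169 = (-29*212 - 1*(-7870)) - 1*36169 = (-6148 + 7870) - 36169 = 1722 - 36169 = -34447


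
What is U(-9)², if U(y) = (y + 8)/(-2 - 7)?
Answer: 1/81 ≈ 0.012346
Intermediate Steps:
U(y) = -8/9 - y/9 (U(y) = (8 + y)/(-9) = (8 + y)*(-⅑) = -8/9 - y/9)
U(-9)² = (-8/9 - ⅑*(-9))² = (-8/9 + 1)² = (⅑)² = 1/81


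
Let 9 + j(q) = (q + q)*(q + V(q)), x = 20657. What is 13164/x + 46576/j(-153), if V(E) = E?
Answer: 2194626260/1934052939 ≈ 1.1347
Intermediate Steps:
j(q) = -9 + 4*q² (j(q) = -9 + (q + q)*(q + q) = -9 + (2*q)*(2*q) = -9 + 4*q²)
13164/x + 46576/j(-153) = 13164/20657 + 46576/(-9 + 4*(-153)²) = 13164*(1/20657) + 46576/(-9 + 4*23409) = 13164/20657 + 46576/(-9 + 93636) = 13164/20657 + 46576/93627 = 2194626260/1934052939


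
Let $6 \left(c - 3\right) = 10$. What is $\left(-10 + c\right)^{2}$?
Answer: $\frac{256}{9} \approx 28.444$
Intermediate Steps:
$c = \frac{14}{3}$ ($c = 3 + \frac{1}{6} \cdot 10 = 3 + \frac{5}{3} = \frac{14}{3} \approx 4.6667$)
$\left(-10 + c\right)^{2} = \left(-10 + \frac{14}{3}\right)^{2} = \left(- \frac{16}{3}\right)^{2} = \frac{256}{9}$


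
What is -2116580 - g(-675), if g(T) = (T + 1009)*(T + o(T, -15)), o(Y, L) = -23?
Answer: -1883448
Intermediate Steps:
g(T) = (-23 + T)*(1009 + T) (g(T) = (T + 1009)*(T - 23) = (1009 + T)*(-23 + T) = (-23 + T)*(1009 + T))
-2116580 - g(-675) = -2116580 - (-23207 + (-675)² + 986*(-675)) = -2116580 - (-23207 + 455625 - 665550) = -2116580 - 1*(-233132) = -2116580 + 233132 = -1883448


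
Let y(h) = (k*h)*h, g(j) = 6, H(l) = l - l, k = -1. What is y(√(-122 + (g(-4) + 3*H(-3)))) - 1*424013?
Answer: -423897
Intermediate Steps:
H(l) = 0
y(h) = -h² (y(h) = (-h)*h = -h²)
y(√(-122 + (g(-4) + 3*H(-3)))) - 1*424013 = -(√(-122 + (6 + 3*0)))² - 1*424013 = -(√(-122 + (6 + 0)))² - 424013 = -(√(-122 + 6))² - 424013 = -(√(-116))² - 424013 = -(2*I*√29)² - 424013 = -1*(-116) - 424013 = 116 - 424013 = -423897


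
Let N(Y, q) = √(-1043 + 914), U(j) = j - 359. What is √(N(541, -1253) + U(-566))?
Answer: √(-925 + I*√129) ≈ 0.1867 + 30.414*I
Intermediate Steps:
U(j) = -359 + j
N(Y, q) = I*√129 (N(Y, q) = √(-129) = I*√129)
√(N(541, -1253) + U(-566)) = √(I*√129 + (-359 - 566)) = √(I*√129 - 925) = √(-925 + I*√129)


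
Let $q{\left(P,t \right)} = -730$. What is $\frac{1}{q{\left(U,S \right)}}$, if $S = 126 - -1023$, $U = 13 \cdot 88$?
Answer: $- \frac{1}{730} \approx -0.0013699$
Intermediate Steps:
$U = 1144$
$S = 1149$ ($S = 126 + 1023 = 1149$)
$\frac{1}{q{\left(U,S \right)}} = \frac{1}{-730} = - \frac{1}{730}$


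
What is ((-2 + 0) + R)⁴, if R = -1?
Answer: 81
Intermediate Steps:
((-2 + 0) + R)⁴ = ((-2 + 0) - 1)⁴ = (-2 - 1)⁴ = (-3)⁴ = 81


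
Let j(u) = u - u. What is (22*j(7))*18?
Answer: 0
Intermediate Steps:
j(u) = 0
(22*j(7))*18 = (22*0)*18 = 0*18 = 0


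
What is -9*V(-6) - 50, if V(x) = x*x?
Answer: -374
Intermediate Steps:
V(x) = x**2
-9*V(-6) - 50 = -9*(-6)**2 - 50 = -9*36 - 50 = -324 - 50 = -374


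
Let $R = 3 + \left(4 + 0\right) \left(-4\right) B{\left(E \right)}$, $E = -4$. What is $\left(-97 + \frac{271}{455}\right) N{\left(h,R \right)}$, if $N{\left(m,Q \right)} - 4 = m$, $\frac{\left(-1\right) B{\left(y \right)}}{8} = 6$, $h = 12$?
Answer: $- \frac{701824}{455} \approx -1542.5$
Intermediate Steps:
$B{\left(y \right)} = -48$ ($B{\left(y \right)} = \left(-8\right) 6 = -48$)
$R = 771$ ($R = 3 + \left(4 + 0\right) \left(-4\right) \left(-48\right) = 3 + 4 \left(-4\right) \left(-48\right) = 3 - -768 = 3 + 768 = 771$)
$N{\left(m,Q \right)} = 4 + m$
$\left(-97 + \frac{271}{455}\right) N{\left(h,R \right)} = \left(-97 + \frac{271}{455}\right) \left(4 + 12\right) = \left(-97 + 271 \cdot \frac{1}{455}\right) 16 = \left(-97 + \frac{271}{455}\right) 16 = \left(- \frac{43864}{455}\right) 16 = - \frac{701824}{455}$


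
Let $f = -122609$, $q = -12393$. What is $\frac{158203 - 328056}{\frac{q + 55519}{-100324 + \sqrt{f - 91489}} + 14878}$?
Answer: $- \frac{2119546259001555687}{185652877119196529} - \frac{3662540239 i \sqrt{214098}}{1113917262715179174} \approx -11.417 - 1.5214 \cdot 10^{-6} i$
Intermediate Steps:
$\frac{158203 - 328056}{\frac{q + 55519}{-100324 + \sqrt{f - 91489}} + 14878} = \frac{158203 - 328056}{\frac{-12393 + 55519}{-100324 + \sqrt{-122609 - 91489}} + 14878} = - \frac{169853}{\frac{43126}{-100324 + \sqrt{-214098}} + 14878} = - \frac{169853}{\frac{43126}{-100324 + i \sqrt{214098}} + 14878} = - \frac{169853}{14878 + \frac{43126}{-100324 + i \sqrt{214098}}}$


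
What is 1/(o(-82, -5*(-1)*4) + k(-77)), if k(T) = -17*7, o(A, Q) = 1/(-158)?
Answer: -158/18803 ≈ -0.0084029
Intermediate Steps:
o(A, Q) = -1/158
k(T) = -119
1/(o(-82, -5*(-1)*4) + k(-77)) = 1/(-1/158 - 119) = 1/(-18803/158) = -158/18803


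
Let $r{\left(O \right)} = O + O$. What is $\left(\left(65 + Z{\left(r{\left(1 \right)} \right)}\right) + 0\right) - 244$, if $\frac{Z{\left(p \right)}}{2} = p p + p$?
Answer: $-167$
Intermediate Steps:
$r{\left(O \right)} = 2 O$
$Z{\left(p \right)} = 2 p + 2 p^{2}$ ($Z{\left(p \right)} = 2 \left(p p + p\right) = 2 \left(p^{2} + p\right) = 2 \left(p + p^{2}\right) = 2 p + 2 p^{2}$)
$\left(\left(65 + Z{\left(r{\left(1 \right)} \right)}\right) + 0\right) - 244 = \left(\left(65 + 2 \cdot 2 \cdot 1 \left(1 + 2 \cdot 1\right)\right) + 0\right) - 244 = \left(\left(65 + 2 \cdot 2 \left(1 + 2\right)\right) + 0\right) - 244 = \left(\left(65 + 2 \cdot 2 \cdot 3\right) + 0\right) - 244 = \left(\left(65 + 12\right) + 0\right) - 244 = \left(77 + 0\right) - 244 = 77 - 244 = -167$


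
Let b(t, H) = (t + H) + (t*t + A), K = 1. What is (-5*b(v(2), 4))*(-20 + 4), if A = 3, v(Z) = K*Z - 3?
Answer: 560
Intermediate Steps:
v(Z) = -3 + Z (v(Z) = 1*Z - 3 = Z - 3 = -3 + Z)
b(t, H) = 3 + H + t + t² (b(t, H) = (t + H) + (t*t + 3) = (H + t) + (t² + 3) = (H + t) + (3 + t²) = 3 + H + t + t²)
(-5*b(v(2), 4))*(-20 + 4) = (-5*(3 + 4 + (-3 + 2) + (-3 + 2)²))*(-20 + 4) = -5*(3 + 4 - 1 + (-1)²)*(-16) = -5*(3 + 4 - 1 + 1)*(-16) = -5*7*(-16) = -35*(-16) = 560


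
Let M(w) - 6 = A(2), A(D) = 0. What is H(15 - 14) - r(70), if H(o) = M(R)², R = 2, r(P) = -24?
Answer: 60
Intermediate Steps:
M(w) = 6 (M(w) = 6 + 0 = 6)
H(o) = 36 (H(o) = 6² = 36)
H(15 - 14) - r(70) = 36 - 1*(-24) = 36 + 24 = 60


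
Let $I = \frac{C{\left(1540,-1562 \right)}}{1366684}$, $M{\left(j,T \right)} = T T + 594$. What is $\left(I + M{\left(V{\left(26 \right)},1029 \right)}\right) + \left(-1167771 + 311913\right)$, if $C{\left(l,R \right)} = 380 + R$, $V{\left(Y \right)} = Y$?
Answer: $\frac{139112713743}{683342} \approx 2.0358 \cdot 10^{5}$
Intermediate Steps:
$M{\left(j,T \right)} = 594 + T^{2}$ ($M{\left(j,T \right)} = T^{2} + 594 = 594 + T^{2}$)
$I = - \frac{591}{683342}$ ($I = \frac{380 - 1562}{1366684} = \left(-1182\right) \frac{1}{1366684} = - \frac{591}{683342} \approx -0.00086487$)
$\left(I + M{\left(V{\left(26 \right)},1029 \right)}\right) + \left(-1167771 + 311913\right) = \left(- \frac{591}{683342} + \left(594 + 1029^{2}\right)\right) + \left(-1167771 + 311913\right) = \left(- \frac{591}{683342} + \left(594 + 1058841\right)\right) - 855858 = \left(- \frac{591}{683342} + 1059435\right) - 855858 = \frac{723956431179}{683342} - 855858 = \frac{139112713743}{683342}$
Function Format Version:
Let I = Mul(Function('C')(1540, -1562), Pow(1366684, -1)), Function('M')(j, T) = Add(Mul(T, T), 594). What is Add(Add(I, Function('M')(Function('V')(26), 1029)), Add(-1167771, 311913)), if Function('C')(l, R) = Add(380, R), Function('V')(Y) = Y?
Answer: Rational(139112713743, 683342) ≈ 2.0358e+5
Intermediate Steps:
Function('M')(j, T) = Add(594, Pow(T, 2)) (Function('M')(j, T) = Add(Pow(T, 2), 594) = Add(594, Pow(T, 2)))
I = Rational(-591, 683342) (I = Mul(Add(380, -1562), Pow(1366684, -1)) = Mul(-1182, Rational(1, 1366684)) = Rational(-591, 683342) ≈ -0.00086487)
Add(Add(I, Function('M')(Function('V')(26), 1029)), Add(-1167771, 311913)) = Add(Add(Rational(-591, 683342), Add(594, Pow(1029, 2))), Add(-1167771, 311913)) = Add(Add(Rational(-591, 683342), Add(594, 1058841)), -855858) = Add(Add(Rational(-591, 683342), 1059435), -855858) = Add(Rational(723956431179, 683342), -855858) = Rational(139112713743, 683342)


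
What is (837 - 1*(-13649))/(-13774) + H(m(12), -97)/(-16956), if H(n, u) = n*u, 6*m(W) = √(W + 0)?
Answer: -7243/6887 + 97*√3/50868 ≈ -1.0484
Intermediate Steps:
m(W) = √W/6 (m(W) = √(W + 0)/6 = √W/6)
(837 - 1*(-13649))/(-13774) + H(m(12), -97)/(-16956) = (837 - 1*(-13649))/(-13774) + ((√12/6)*(-97))/(-16956) = (837 + 13649)*(-1/13774) + (((2*√3)/6)*(-97))*(-1/16956) = 14486*(-1/13774) + ((√3/3)*(-97))*(-1/16956) = -7243/6887 - 97*√3/3*(-1/16956) = -7243/6887 + 97*√3/50868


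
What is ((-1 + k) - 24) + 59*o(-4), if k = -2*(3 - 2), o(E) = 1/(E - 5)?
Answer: -302/9 ≈ -33.556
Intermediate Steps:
o(E) = 1/(-5 + E)
k = -2 (k = -2*1 = -2)
((-1 + k) - 24) + 59*o(-4) = ((-1 - 2) - 24) + 59/(-5 - 4) = (-3 - 24) + 59/(-9) = -27 + 59*(-1/9) = -27 - 59/9 = -302/9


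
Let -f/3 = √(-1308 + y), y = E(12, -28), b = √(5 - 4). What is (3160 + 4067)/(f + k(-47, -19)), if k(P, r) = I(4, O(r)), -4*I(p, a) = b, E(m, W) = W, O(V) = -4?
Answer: 28908*I/(-I + 24*√334) ≈ -0.15026 + 65.907*I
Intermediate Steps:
b = 1 (b = √1 = 1)
I(p, a) = -¼ (I(p, a) = -¼*1 = -¼)
y = -28
f = -6*I*√334 (f = -3*√(-1308 - 28) = -6*I*√334 ≈ -109.65*I)
k(P, r) = -¼
(3160 + 4067)/(f + k(-47, -19)) = (3160 + 4067)/(-6*I*√334 - ¼) = 7227/(-¼ - 6*I*√334)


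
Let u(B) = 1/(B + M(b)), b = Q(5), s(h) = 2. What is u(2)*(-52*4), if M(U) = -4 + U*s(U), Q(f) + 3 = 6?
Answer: -52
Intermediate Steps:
Q(f) = 3 (Q(f) = -3 + 6 = 3)
b = 3
M(U) = -4 + 2*U (M(U) = -4 + U*2 = -4 + 2*U)
u(B) = 1/(2 + B) (u(B) = 1/(B + (-4 + 2*3)) = 1/(B + (-4 + 6)) = 1/(B + 2) = 1/(2 + B))
u(2)*(-52*4) = (-52*4)/(2 + 2) = -208/4 = (1/4)*(-208) = -52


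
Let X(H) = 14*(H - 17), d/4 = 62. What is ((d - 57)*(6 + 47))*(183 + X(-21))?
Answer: -3532927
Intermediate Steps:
d = 248 (d = 4*62 = 248)
X(H) = -238 + 14*H (X(H) = 14*(-17 + H) = -238 + 14*H)
((d - 57)*(6 + 47))*(183 + X(-21)) = ((248 - 57)*(6 + 47))*(183 + (-238 + 14*(-21))) = (191*53)*(183 + (-238 - 294)) = 10123*(183 - 532) = 10123*(-349) = -3532927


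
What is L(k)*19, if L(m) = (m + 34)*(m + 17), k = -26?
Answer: -1368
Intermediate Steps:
L(m) = (17 + m)*(34 + m) (L(m) = (34 + m)*(17 + m) = (17 + m)*(34 + m))
L(k)*19 = (578 + (-26)**2 + 51*(-26))*19 = (578 + 676 - 1326)*19 = -72*19 = -1368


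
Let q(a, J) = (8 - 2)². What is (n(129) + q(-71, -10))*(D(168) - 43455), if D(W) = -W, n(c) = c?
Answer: -7197795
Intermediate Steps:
q(a, J) = 36 (q(a, J) = 6² = 36)
(n(129) + q(-71, -10))*(D(168) - 43455) = (129 + 36)*(-1*168 - 43455) = 165*(-168 - 43455) = 165*(-43623) = -7197795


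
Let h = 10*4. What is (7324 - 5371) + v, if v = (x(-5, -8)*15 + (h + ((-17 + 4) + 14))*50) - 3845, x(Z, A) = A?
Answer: 38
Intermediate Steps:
h = 40
v = -1915 (v = (-8*15 + (40 + ((-17 + 4) + 14))*50) - 3845 = (-120 + (40 + (-13 + 14))*50) - 3845 = (-120 + (40 + 1)*50) - 3845 = (-120 + 41*50) - 3845 = (-120 + 2050) - 3845 = 1930 - 3845 = -1915)
(7324 - 5371) + v = (7324 - 5371) - 1915 = 1953 - 1915 = 38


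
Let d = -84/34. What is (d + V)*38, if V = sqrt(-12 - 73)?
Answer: -1596/17 + 38*I*sqrt(85) ≈ -93.882 + 350.34*I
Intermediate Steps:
d = -42/17 (d = -84*1/34 = -42/17 ≈ -2.4706)
V = I*sqrt(85) (V = sqrt(-85) = I*sqrt(85) ≈ 9.2195*I)
(d + V)*38 = (-42/17 + I*sqrt(85))*38 = -1596/17 + 38*I*sqrt(85)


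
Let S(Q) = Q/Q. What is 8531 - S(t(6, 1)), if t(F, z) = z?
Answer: 8530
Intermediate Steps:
S(Q) = 1
8531 - S(t(6, 1)) = 8531 - 1*1 = 8531 - 1 = 8530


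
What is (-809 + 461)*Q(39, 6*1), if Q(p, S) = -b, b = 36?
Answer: 12528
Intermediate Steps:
Q(p, S) = -36 (Q(p, S) = -1*36 = -36)
(-809 + 461)*Q(39, 6*1) = (-809 + 461)*(-36) = -348*(-36) = 12528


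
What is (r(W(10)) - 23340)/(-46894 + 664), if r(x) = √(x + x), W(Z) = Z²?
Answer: 778/1541 - √2/4623 ≈ 0.50456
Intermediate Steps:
r(x) = √2*√x (r(x) = √(2*x) = √2*√x)
(r(W(10)) - 23340)/(-46894 + 664) = (√2*√(10²) - 23340)/(-46894 + 664) = (√2*√100 - 23340)/(-46230) = (√2*10 - 23340)*(-1/46230) = (10*√2 - 23340)*(-1/46230) = (-23340 + 10*√2)*(-1/46230) = 778/1541 - √2/4623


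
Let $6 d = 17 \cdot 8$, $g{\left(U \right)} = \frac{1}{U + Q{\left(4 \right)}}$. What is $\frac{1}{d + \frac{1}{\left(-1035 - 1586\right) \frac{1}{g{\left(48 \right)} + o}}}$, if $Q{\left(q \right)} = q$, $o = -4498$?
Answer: $\frac{408876}{9969541} \approx 0.041013$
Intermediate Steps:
$g{\left(U \right)} = \frac{1}{4 + U}$ ($g{\left(U \right)} = \frac{1}{U + 4} = \frac{1}{4 + U}$)
$d = \frac{68}{3}$ ($d = \frac{17 \cdot 8}{6} = \frac{1}{6} \cdot 136 = \frac{68}{3} \approx 22.667$)
$\frac{1}{d + \frac{1}{\left(-1035 - 1586\right) \frac{1}{g{\left(48 \right)} + o}}} = \frac{1}{\frac{68}{3} + \frac{1}{\left(-1035 - 1586\right) \frac{1}{\frac{1}{4 + 48} - 4498}}} = \frac{1}{\frac{68}{3} + \frac{1}{\left(-2621\right) \frac{1}{\frac{1}{52} - 4498}}} = \frac{1}{\frac{68}{3} + \frac{1}{\left(-2621\right) \frac{1}{- \frac{233895}{52}}}} = \frac{1}{\frac{68}{3} + \frac{1}{\left(-2621\right) \left(- \frac{52}{233895}\right)}} = \frac{1}{\frac{68}{3} + \frac{1}{\frac{136292}{233895}}} = \frac{1}{\frac{68}{3} + \frac{233895}{136292}} = \frac{1}{\frac{9969541}{408876}} = \frac{408876}{9969541}$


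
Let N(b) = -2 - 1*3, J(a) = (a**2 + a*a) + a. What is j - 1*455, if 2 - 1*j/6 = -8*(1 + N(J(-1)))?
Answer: -635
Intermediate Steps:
J(a) = a + 2*a**2 (J(a) = (a**2 + a**2) + a = 2*a**2 + a = a + 2*a**2)
N(b) = -5 (N(b) = -2 - 3 = -5)
j = -180 (j = 12 - (-48)*(1 - 5) = 12 - (-48)*(-4) = 12 - 6*32 = 12 - 192 = -180)
j - 1*455 = -180 - 1*455 = -180 - 455 = -635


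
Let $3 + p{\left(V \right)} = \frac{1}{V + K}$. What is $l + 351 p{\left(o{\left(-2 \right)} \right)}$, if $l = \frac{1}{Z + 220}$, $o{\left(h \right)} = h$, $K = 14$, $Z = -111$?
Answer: $- \frac{446351}{436} \approx -1023.7$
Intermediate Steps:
$p{\left(V \right)} = -3 + \frac{1}{14 + V}$ ($p{\left(V \right)} = -3 + \frac{1}{V + 14} = -3 + \frac{1}{14 + V}$)
$l = \frac{1}{109}$ ($l = \frac{1}{-111 + 220} = \frac{1}{109} \approx 0.0091743$)
$l + 351 p{\left(o{\left(-2 \right)} \right)} = \frac{1}{109} + 351 \frac{-41 - -6}{14 - 2} = \frac{1}{109} + 351 \frac{-41 + 6}{12} = \frac{1}{109} + 351 \cdot \frac{1}{12} \left(-35\right) = \frac{1}{109} + 351 \left(- \frac{35}{12}\right) = \frac{1}{109} - \frac{4095}{4} = - \frac{446351}{436}$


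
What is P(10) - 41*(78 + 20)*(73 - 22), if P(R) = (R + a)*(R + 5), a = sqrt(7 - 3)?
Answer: -204738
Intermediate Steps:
a = 2 (a = sqrt(4) = 2)
P(R) = (2 + R)*(5 + R) (P(R) = (R + 2)*(R + 5) = (2 + R)*(5 + R))
P(10) - 41*(78 + 20)*(73 - 22) = (10 + 10**2 + 7*10) - 41*(78 + 20)*(73 - 22) = (10 + 100 + 70) - 4018*51 = 180 - 41*4998 = 180 - 204918 = -204738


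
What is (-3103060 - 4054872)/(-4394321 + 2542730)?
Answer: 7157932/1851591 ≈ 3.8658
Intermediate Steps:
(-3103060 - 4054872)/(-4394321 + 2542730) = -7157932/(-1851591) = -7157932*(-1/1851591) = 7157932/1851591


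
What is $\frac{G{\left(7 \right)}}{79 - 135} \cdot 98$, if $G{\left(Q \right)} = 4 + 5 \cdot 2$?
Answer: $- \frac{49}{2} \approx -24.5$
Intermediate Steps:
$G{\left(Q \right)} = 14$ ($G{\left(Q \right)} = 4 + 10 = 14$)
$\frac{G{\left(7 \right)}}{79 - 135} \cdot 98 = \frac{14}{79 - 135} \cdot 98 = \frac{14}{-56} \cdot 98 = 14 \left(- \frac{1}{56}\right) 98 = \left(- \frac{1}{4}\right) 98 = - \frac{49}{2}$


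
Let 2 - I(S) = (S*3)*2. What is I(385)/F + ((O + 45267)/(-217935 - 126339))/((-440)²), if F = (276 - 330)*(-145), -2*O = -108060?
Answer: -466158532687/1581457046400 ≈ -0.29476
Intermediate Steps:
O = 54030 (O = -½*(-108060) = 54030)
I(S) = 2 - 6*S (I(S) = 2 - S*3*2 = 2 - 3*S*2 = 2 - 6*S)
F = 7830 (F = -54*(-145) = 7830)
I(385)/F + ((O + 45267)/(-217935 - 126339))/((-440)²) = (2 - 6*385)/7830 + ((54030 + 45267)/(-217935 - 126339))/((-440)²) = (2 - 2310)*(1/7830) + (99297/(-344274))/193600 = -2308*1/7830 + (99297*(-1/344274))*(1/193600) = -1154/3915 - 33099/114758*1/193600 = -1154/3915 - 3009/2019740800 = -466158532687/1581457046400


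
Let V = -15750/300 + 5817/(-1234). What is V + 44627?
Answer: 27499558/617 ≈ 44570.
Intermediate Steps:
V = -35301/617 (V = -15750*1/300 + 5817*(-1/1234) = -105/2 - 5817/1234 = -35301/617 ≈ -57.214)
V + 44627 = -35301/617 + 44627 = 27499558/617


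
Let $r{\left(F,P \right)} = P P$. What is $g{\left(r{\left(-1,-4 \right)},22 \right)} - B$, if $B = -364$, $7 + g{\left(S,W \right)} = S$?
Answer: $373$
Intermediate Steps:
$r{\left(F,P \right)} = P^{2}$
$g{\left(S,W \right)} = -7 + S$
$g{\left(r{\left(-1,-4 \right)},22 \right)} - B = \left(-7 + \left(-4\right)^{2}\right) - -364 = \left(-7 + 16\right) + 364 = 9 + 364 = 373$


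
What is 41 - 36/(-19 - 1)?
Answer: 214/5 ≈ 42.800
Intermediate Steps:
41 - 36/(-19 - 1) = 41 - 36/(-20) = 41 - 1/20*(-36) = 41 + 9/5 = 214/5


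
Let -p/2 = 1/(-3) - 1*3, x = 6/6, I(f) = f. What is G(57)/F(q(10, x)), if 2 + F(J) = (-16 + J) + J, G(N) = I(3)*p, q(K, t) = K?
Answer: 10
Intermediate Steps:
x = 1 (x = 6*(⅙) = 1)
p = 20/3 (p = -2*(1/(-3) - 1*3) = -2*(1*(-⅓) - 3) = -2*(-⅓ - 3) = -2*(-10/3) = 20/3 ≈ 6.6667)
G(N) = 20 (G(N) = 3*(20/3) = 20)
F(J) = -18 + 2*J (F(J) = -2 + ((-16 + J) + J) = -2 + (-16 + 2*J) = -18 + 2*J)
G(57)/F(q(10, x)) = 20/(-18 + 2*10) = 20/(-18 + 20) = 20/2 = 20*(½) = 10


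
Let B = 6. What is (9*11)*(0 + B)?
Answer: 594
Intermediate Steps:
(9*11)*(0 + B) = (9*11)*(0 + 6) = 99*6 = 594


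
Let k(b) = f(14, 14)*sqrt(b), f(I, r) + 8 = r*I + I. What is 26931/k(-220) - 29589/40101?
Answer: -9863/13367 - 26931*I*sqrt(55)/22220 ≈ -0.73786 - 8.9886*I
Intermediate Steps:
f(I, r) = -8 + I + I*r (f(I, r) = -8 + (r*I + I) = -8 + (I*r + I) = -8 + (I + I*r) = -8 + I + I*r)
k(b) = 202*sqrt(b) (k(b) = (-8 + 14 + 14*14)*sqrt(b) = (-8 + 14 + 196)*sqrt(b) = 202*sqrt(b))
26931/k(-220) - 29589/40101 = 26931/((202*sqrt(-220))) - 29589/40101 = 26931/((202*(2*I*sqrt(55)))) - 29589*1/40101 = 26931/((404*I*sqrt(55))) - 9863/13367 = 26931*(-I*sqrt(55)/22220) - 9863/13367 = -26931*I*sqrt(55)/22220 - 9863/13367 = -9863/13367 - 26931*I*sqrt(55)/22220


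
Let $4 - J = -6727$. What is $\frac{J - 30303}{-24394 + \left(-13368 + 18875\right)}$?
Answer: $\frac{23572}{18887} \approx 1.2481$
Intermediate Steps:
$J = 6731$ ($J = 4 - -6727 = 4 + 6727 = 6731$)
$\frac{J - 30303}{-24394 + \left(-13368 + 18875\right)} = \frac{6731 - 30303}{-24394 + \left(-13368 + 18875\right)} = - \frac{23572}{-24394 + 5507} = - \frac{23572}{-18887} = \left(-23572\right) \left(- \frac{1}{18887}\right) = \frac{23572}{18887}$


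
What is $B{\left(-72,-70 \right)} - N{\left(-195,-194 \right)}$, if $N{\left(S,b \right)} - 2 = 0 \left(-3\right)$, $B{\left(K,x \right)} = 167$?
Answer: $165$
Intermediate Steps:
$N{\left(S,b \right)} = 2$ ($N{\left(S,b \right)} = 2 + 0 \left(-3\right) = 2 + 0 = 2$)
$B{\left(-72,-70 \right)} - N{\left(-195,-194 \right)} = 167 - 2 = 165$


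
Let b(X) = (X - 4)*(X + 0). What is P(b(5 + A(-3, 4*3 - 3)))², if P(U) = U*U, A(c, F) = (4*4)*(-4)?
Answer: 190884315255921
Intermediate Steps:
A(c, F) = -64 (A(c, F) = 16*(-4) = -64)
b(X) = X*(-4 + X) (b(X) = (-4 + X)*X = X*(-4 + X))
P(U) = U²
P(b(5 + A(-3, 4*3 - 3)))² = (((5 - 64)*(-4 + (5 - 64)))²)² = ((-59*(-4 - 59))²)² = ((-59*(-63))²)² = (3717²)² = 13816089² = 190884315255921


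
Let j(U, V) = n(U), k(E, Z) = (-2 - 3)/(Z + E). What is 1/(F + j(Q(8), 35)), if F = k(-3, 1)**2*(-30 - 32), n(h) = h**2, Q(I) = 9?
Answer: -2/613 ≈ -0.0032626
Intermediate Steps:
k(E, Z) = -5/(E + Z)
j(U, V) = U**2
F = -775/2 (F = (-5/(-3 + 1))**2*(-30 - 32) = (-5/(-2))**2*(-62) = (-5*(-1/2))**2*(-62) = (5/2)**2*(-62) = (25/4)*(-62) = -775/2 ≈ -387.50)
1/(F + j(Q(8), 35)) = 1/(-775/2 + 9**2) = 1/(-775/2 + 81) = 1/(-613/2) = -2/613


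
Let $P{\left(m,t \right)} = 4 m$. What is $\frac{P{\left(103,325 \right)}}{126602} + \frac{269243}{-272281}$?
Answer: $- \frac{16987261257}{17235659581} \approx -0.98559$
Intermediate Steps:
$\frac{P{\left(103,325 \right)}}{126602} + \frac{269243}{-272281} = \frac{4 \cdot 103}{126602} + \frac{269243}{-272281} = 412 \cdot \frac{1}{126602} + 269243 \left(- \frac{1}{272281}\right) = \frac{206}{63301} - \frac{269243}{272281} = - \frac{16987261257}{17235659581}$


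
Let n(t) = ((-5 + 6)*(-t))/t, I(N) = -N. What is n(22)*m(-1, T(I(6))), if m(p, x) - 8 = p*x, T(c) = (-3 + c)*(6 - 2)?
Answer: -44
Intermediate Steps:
T(c) = -12 + 4*c (T(c) = (-3 + c)*4 = -12 + 4*c)
n(t) = -1 (n(t) = (1*(-t))/t = (-t)/t = -1)
m(p, x) = 8 + p*x
n(22)*m(-1, T(I(6))) = -(8 - (-12 + 4*(-1*6))) = -(8 - (-12 + 4*(-6))) = -(8 - (-12 - 24)) = -(8 - 1*(-36)) = -(8 + 36) = -1*44 = -44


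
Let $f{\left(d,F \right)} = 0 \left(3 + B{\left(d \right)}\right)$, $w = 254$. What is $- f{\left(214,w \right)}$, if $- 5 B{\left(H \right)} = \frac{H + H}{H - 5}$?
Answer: $0$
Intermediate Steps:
$B{\left(H \right)} = - \frac{2 H}{5 \left(-5 + H\right)}$ ($B{\left(H \right)} = - \frac{\left(H + H\right) \frac{1}{H - 5}}{5} = - \frac{2 H \frac{1}{-5 + H}}{5} = - \frac{2 H}{5 \left(-5 + H\right)}$)
$f{\left(d,F \right)} = 0$ ($f{\left(d,F \right)} = 0 \left(3 - \frac{2 d}{-25 + 5 d}\right) = 0$)
$- f{\left(214,w \right)} = \left(-1\right) 0 = 0$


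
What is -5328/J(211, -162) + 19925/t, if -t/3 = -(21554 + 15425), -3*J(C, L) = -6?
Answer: -295516243/110937 ≈ -2663.8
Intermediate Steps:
J(C, L) = 2 (J(C, L) = -⅓*(-6) = 2)
t = 110937 (t = -(-3)*(21554 + 15425) = -(-3)*36979 = -3*(-36979) = 110937)
-5328/J(211, -162) + 19925/t = -5328/2 + 19925/110937 = -5328*½ + 19925*(1/110937) = -2664 + 19925/110937 = -295516243/110937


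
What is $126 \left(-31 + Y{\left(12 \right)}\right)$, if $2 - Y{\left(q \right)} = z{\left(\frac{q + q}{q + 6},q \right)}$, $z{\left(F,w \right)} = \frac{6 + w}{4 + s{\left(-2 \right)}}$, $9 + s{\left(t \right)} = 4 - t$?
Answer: $-5922$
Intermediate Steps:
$s{\left(t \right)} = -5 - t$ ($s{\left(t \right)} = -9 - \left(-4 + t\right) = -5 - t$)
$z{\left(F,w \right)} = 6 + w$ ($z{\left(F,w \right)} = \frac{6 + w}{4 - 3} = \frac{6 + w}{1} = \left(6 + w\right) 1 = 6 + w$)
$Y{\left(q \right)} = -4 - q$ ($Y{\left(q \right)} = 2 - \left(6 + q\right) = -4 - q$)
$126 \left(-31 + Y{\left(12 \right)}\right) = 126 \left(-31 - 16\right) = 126 \left(-47\right) = -5922$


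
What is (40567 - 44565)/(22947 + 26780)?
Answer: -3998/49727 ≈ -0.080399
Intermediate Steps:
(40567 - 44565)/(22947 + 26780) = -3998/49727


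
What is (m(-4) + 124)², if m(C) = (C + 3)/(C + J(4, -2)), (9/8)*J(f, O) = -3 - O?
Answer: 29866225/1936 ≈ 15427.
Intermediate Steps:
J(f, O) = -8/3 - 8*O/9 (J(f, O) = 8*(-3 - O)/9 = -8/3 - 8*O/9)
m(C) = (3 + C)/(-8/9 + C) (m(C) = (C + 3)/(C + (-8/3 - 8/9*(-2))) = (3 + C)/(C + (-8/3 + 16/9)) = (3 + C)/(C - 8/9) = (3 + C)/(-8/9 + C))
(m(-4) + 124)² = (9*(3 - 4)/(-8 + 9*(-4)) + 124)² = (9*(-1)/(-8 - 36) + 124)² = (9*(-1)/(-44) + 124)² = (9*(-1/44)*(-1) + 124)² = (9/44 + 124)² = (5465/44)² = 29866225/1936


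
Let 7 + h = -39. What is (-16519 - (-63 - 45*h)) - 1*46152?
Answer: -64678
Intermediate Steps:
h = -46 (h = -7 - 39 = -46)
(-16519 - (-63 - 45*h)) - 1*46152 = (-16519 - (-63 - 45*(-46))) - 1*46152 = (-16519 - (-63 + 2070)) - 46152 = (-16519 - 1*2007) - 46152 = (-16519 - 2007) - 46152 = -18526 - 46152 = -64678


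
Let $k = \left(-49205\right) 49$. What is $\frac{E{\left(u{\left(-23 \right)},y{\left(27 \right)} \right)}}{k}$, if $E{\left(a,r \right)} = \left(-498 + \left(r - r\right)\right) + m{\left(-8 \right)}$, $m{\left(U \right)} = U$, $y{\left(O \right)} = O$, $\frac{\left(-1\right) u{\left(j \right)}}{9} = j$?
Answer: $\frac{506}{2411045} \approx 0.00020987$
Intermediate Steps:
$u{\left(j \right)} = - 9 j$
$E{\left(a,r \right)} = -506$ ($E{\left(a,r \right)} = \left(-498 + \left(r - r\right)\right) - 8 = \left(-498 + 0\right) - 8 = -498 - 8 = -506$)
$k = -2411045$
$\frac{E{\left(u{\left(-23 \right)},y{\left(27 \right)} \right)}}{k} = - \frac{506}{-2411045} = \left(-506\right) \left(- \frac{1}{2411045}\right) = \frac{506}{2411045}$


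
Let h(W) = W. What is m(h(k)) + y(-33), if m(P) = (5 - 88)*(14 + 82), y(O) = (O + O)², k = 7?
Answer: -3612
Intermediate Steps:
y(O) = 4*O² (y(O) = (2*O)² = 4*O²)
m(P) = -7968 (m(P) = -83*96 = -7968)
m(h(k)) + y(-33) = -7968 + 4*(-33)² = -7968 + 4*1089 = -7968 + 4356 = -3612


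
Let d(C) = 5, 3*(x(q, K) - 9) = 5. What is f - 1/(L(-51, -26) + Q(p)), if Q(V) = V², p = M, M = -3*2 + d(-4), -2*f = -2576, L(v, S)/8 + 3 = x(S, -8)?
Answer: 240853/187 ≈ 1288.0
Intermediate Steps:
x(q, K) = 32/3 (x(q, K) = 9 + (⅓)*5 = 9 + 5/3 = 32/3)
L(v, S) = 184/3 (L(v, S) = -24 + 8*(32/3) = -24 + 256/3 = 184/3)
f = 1288 (f = -½*(-2576) = 1288)
M = -1 (M = -3*2 + 5 = -6 + 5 = -1)
p = -1
f - 1/(L(-51, -26) + Q(p)) = 1288 - 1/(184/3 + (-1)²) = 1288 - 1/(184/3 + 1) = 1288 - 1/187/3 = 1288 - 1*3/187 = 1288 - 3/187 = 240853/187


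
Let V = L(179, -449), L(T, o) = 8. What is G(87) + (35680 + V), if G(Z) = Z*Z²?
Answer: 694191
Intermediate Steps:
G(Z) = Z³
V = 8
G(87) + (35680 + V) = 87³ + (35680 + 8) = 658503 + 35688 = 694191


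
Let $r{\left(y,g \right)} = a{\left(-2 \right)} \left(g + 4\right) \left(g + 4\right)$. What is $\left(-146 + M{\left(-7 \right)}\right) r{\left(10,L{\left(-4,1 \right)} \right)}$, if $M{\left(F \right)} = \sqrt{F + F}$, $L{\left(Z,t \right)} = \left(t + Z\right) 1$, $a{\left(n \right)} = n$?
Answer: $292 - 2 i \sqrt{14} \approx 292.0 - 7.4833 i$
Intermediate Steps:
$L{\left(Z,t \right)} = Z + t$ ($L{\left(Z,t \right)} = \left(Z + t\right) 1 = Z + t$)
$M{\left(F \right)} = \sqrt{2} \sqrt{F}$ ($M{\left(F \right)} = \sqrt{2 F} = \sqrt{2} \sqrt{F}$)
$r{\left(y,g \right)} = - 2 \left(4 + g\right)^{2}$ ($r{\left(y,g \right)} = - 2 \left(g + 4\right) \left(g + 4\right) = - 2 \left(4 + g\right) \left(4 + g\right) = - 2 \left(4 + g\right)^{2}$)
$\left(-146 + M{\left(-7 \right)}\right) r{\left(10,L{\left(-4,1 \right)} \right)} = \left(-146 + \sqrt{2} \sqrt{-7}\right) \left(- 2 \left(4 + \left(-4 + 1\right)\right)^{2}\right) = \left(-146 + \sqrt{2} i \sqrt{7}\right) \left(- 2 \left(4 - 3\right)^{2}\right) = \left(-146 + i \sqrt{14}\right) \left(- 2 \cdot 1^{2}\right) = \left(-146 + i \sqrt{14}\right) \left(\left(-2\right) 1\right) = \left(-146 + i \sqrt{14}\right) \left(-2\right) = 292 - 2 i \sqrt{14}$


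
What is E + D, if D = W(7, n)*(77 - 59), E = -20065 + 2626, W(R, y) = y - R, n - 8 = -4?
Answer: -17493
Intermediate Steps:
n = 4 (n = 8 - 4 = 4)
E = -17439
D = -54 (D = (4 - 1*7)*(77 - 59) = (4 - 7)*18 = -3*18 = -54)
E + D = -17439 - 54 = -17493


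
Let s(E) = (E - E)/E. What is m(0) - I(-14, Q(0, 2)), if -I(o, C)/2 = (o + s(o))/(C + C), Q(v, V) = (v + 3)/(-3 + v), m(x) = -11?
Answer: 3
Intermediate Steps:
Q(v, V) = (3 + v)/(-3 + v)
s(E) = 0 (s(E) = 0/E = 0)
I(o, C) = -o/C (I(o, C) = -2*(o + 0)/(C + C) = -2*o/(2*C) = -2*o*1/(2*C) = -o/C)
m(0) - I(-14, Q(0, 2)) = -11 - (-1)*(-14)/((3 + 0)/(-3 + 0)) = -11 - (-1)*(-14)/(3/(-3)) = -11 - (-1)*(-14)/((-1/3*3)) = -11 - (-1)*(-14)/(-1) = -11 - (-1)*(-14)*(-1) = -11 - 1*(-14) = -11 + 14 = 3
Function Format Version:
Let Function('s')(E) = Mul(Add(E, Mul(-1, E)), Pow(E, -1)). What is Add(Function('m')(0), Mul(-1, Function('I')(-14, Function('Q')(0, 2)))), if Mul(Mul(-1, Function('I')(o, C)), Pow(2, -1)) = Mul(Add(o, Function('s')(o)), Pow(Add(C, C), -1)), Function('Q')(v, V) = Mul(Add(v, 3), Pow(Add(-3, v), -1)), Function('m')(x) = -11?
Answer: 3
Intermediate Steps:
Function('Q')(v, V) = Mul(Pow(Add(-3, v), -1), Add(3, v)) (Function('Q')(v, V) = Mul(Add(3, v), Pow(Add(-3, v), -1)) = Mul(Pow(Add(-3, v), -1), Add(3, v)))
Function('s')(E) = 0 (Function('s')(E) = Mul(0, Pow(E, -1)) = 0)
Function('I')(o, C) = Mul(-1, o, Pow(C, -1)) (Function('I')(o, C) = Mul(-2, Mul(Add(o, 0), Pow(Add(C, C), -1))) = Mul(-2, Mul(o, Pow(Mul(2, C), -1))) = Mul(-2, Mul(o, Mul(Rational(1, 2), Pow(C, -1)))) = Mul(-2, Mul(Rational(1, 2), o, Pow(C, -1))) = Mul(-1, o, Pow(C, -1)))
Add(Function('m')(0), Mul(-1, Function('I')(-14, Function('Q')(0, 2)))) = Add(-11, Mul(-1, Mul(-1, -14, Pow(Mul(Pow(Add(-3, 0), -1), Add(3, 0)), -1)))) = Add(-11, Mul(-1, Mul(-1, -14, Pow(Mul(Pow(-3, -1), 3), -1)))) = Add(-11, Mul(-1, Mul(-1, -14, Pow(Mul(Rational(-1, 3), 3), -1)))) = Add(-11, Mul(-1, Mul(-1, -14, Pow(-1, -1)))) = Add(-11, Mul(-1, Mul(-1, -14, -1))) = Add(-11, Mul(-1, -14)) = Add(-11, 14) = 3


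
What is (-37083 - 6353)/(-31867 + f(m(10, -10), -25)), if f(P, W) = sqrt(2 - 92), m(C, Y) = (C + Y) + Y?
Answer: 1384175012/1015505779 + 130308*I*sqrt(10)/1015505779 ≈ 1.363 + 0.00040578*I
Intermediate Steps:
m(C, Y) = C + 2*Y
f(P, W) = 3*I*sqrt(10) (f(P, W) = sqrt(-90) = 3*I*sqrt(10))
(-37083 - 6353)/(-31867 + f(m(10, -10), -25)) = (-37083 - 6353)/(-31867 + 3*I*sqrt(10)) = -43436/(-31867 + 3*I*sqrt(10))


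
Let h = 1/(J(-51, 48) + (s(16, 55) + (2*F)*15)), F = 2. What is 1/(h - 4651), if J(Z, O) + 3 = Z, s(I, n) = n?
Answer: -61/283710 ≈ -0.00021501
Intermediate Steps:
J(Z, O) = -3 + Z
h = 1/61 (h = 1/((-3 - 51) + (55 + (2*2)*15)) = 1/(-54 + (55 + 4*15)) = 1/(-54 + (55 + 60)) = 1/(-54 + 115) = 1/61 ≈ 0.016393)
1/(h - 4651) = 1/(1/61 - 4651) = 1/(-283710/61) = -61/283710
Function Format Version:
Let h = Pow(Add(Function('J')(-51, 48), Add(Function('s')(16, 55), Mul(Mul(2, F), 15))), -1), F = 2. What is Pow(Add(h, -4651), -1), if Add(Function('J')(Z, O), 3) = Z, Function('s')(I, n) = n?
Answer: Rational(-61, 283710) ≈ -0.00021501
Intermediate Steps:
Function('J')(Z, O) = Add(-3, Z)
h = Rational(1, 61) (h = Pow(Add(Add(-3, -51), Add(55, Mul(Mul(2, 2), 15))), -1) = Pow(Add(-54, Add(55, Mul(4, 15))), -1) = Pow(Add(-54, Add(55, 60)), -1) = Pow(Add(-54, 115), -1) = Pow(61, -1) = Rational(1, 61) ≈ 0.016393)
Pow(Add(h, -4651), -1) = Pow(Add(Rational(1, 61), -4651), -1) = Pow(Rational(-283710, 61), -1) = Rational(-61, 283710)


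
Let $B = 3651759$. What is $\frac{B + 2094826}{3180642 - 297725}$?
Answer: $\frac{5746585}{2882917} \approx 1.9933$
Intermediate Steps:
$\frac{B + 2094826}{3180642 - 297725} = \frac{3651759 + 2094826}{3180642 - 297725} = \frac{5746585}{2882917}$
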